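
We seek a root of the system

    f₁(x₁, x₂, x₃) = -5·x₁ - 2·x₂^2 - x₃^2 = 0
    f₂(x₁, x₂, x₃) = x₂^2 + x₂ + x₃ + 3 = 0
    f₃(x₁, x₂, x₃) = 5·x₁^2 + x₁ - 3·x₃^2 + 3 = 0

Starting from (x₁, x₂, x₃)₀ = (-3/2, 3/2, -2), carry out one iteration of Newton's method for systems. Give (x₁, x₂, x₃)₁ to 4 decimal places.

(-5.5809, 1.5184, -6.8235)

At (-3/2, 3/2, -2): F = (-1.0000, 4.7500, 0.7500).
Jacobian J = [[-5, -4·x₂, -2·x₃], [0, 2·x₂ + 1, 1], [10·x₁ + 1, 0, -6·x₃]].
At the point, J = [[-5.0000, -6.0000, 4.0000], [0.0000, 4.0000, 1.0000], [-14.0000, 0.0000, 12.0000]] (det J = 68.0000).
Solving J·Δ = −F gives Δ = (-4.0809, 0.0184, -4.8235).
Then the next iterate is (x₁, x₂, x₃)₁ = (-5.5809, 1.5184, -6.8235).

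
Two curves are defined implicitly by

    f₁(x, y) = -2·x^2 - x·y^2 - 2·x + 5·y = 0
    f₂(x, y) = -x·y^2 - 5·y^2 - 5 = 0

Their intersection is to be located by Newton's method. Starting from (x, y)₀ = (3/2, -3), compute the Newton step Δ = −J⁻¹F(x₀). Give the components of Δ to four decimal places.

(-0.9590, 1.4069)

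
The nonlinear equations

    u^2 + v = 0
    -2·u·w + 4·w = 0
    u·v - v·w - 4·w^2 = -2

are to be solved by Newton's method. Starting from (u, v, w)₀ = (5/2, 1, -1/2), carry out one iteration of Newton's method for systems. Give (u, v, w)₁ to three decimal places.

(1.023, 1.136, -1.477)

At (5/2, 1, -1/2): F = (7.250, 0.500, 4.000).
Jacobian J = [[2·u, 1, 0], [-2·w, 0, -2·u + 4], [v, u - w, -v - 8·w]].
At the point, J = [[5.000, 1.000, 0.000], [1.000, 0.000, -1.000], [1.000, 3.000, 3.000]] (det J = 11.000).
Solving J·Δ = −F gives Δ = (-1.477, 0.136, -0.977).
Then the next iterate is (u, v, w)₁ = (1.023, 1.136, -1.477).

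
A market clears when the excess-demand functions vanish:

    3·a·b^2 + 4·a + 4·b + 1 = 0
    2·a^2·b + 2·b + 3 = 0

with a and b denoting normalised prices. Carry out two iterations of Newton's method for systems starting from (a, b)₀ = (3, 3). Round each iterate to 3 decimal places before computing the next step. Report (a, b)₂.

At (3, 3): F = (106.000, 63.000).
Jacobian J = [[3·b^2 + 4, 6·a·b + 4], [4·a·b, 2·a^2 + 2]].
At the point, J = [[31.000, 58.000], [36.000, 20.000]] (det J = -1468.000).
Solving J·Δ = −F gives Δ = (-1.045, -1.269).
Then the next iterate is (a, b)₁ = (1.955, 1.731).
Round to (1.955, 1.731) and repeat: F = (33.31766, 19.69385), J = [[12.98908, 24.30463], [13.53642, 9.64405]].
Δ = (-0.772, -0.958), so (a, b)₂ = (1.183, 0.773).

(1.183, 0.773)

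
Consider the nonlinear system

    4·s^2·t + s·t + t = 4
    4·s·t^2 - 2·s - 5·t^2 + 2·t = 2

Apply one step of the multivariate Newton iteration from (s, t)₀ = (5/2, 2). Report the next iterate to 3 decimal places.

At (5/2, 2): F = (53.000, 17.000).
Jacobian J = [[8·s·t + t, 4·s^2 + s + 1], [4·t^2 - 2, 8·s·t - 10·t + 2]].
At the point, J = [[42.000, 28.500], [14.000, 22.000]] (det J = 525.000).
Solving J·Δ = −F gives Δ = (-1.298, 0.053).
Then the next iterate is (s, t)₁ = (1.202, 2.053).

(1.202, 2.053)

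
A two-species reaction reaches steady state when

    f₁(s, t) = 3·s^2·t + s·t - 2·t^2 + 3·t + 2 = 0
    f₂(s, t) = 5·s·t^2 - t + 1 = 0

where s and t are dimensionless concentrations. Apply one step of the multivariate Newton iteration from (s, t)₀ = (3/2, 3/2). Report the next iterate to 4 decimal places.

(0.6531, 1.1815)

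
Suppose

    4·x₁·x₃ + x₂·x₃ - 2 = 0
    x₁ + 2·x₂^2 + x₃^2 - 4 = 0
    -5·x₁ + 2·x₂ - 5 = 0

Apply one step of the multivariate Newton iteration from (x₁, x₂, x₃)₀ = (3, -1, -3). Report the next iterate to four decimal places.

(-0.6204, 0.9491, -3.2361)

At (3, -1, -3): F = (-35.0000, 10.0000, -22.0000).
Jacobian J = [[4·x₃, x₃, 4·x₁ + x₂], [1, 4·x₂, 2·x₃], [-5, 2, 0]].
At the point, J = [[-12.0000, -3.0000, 11.0000], [1.0000, -4.0000, -6.0000], [-5.0000, 2.0000, 0.0000]] (det J = -432.0000).
Solving J·Δ = −F gives Δ = (-3.6204, 1.9491, -0.2361).
Then the next iterate is (x₁, x₂, x₃)₁ = (-0.6204, 0.9491, -3.2361).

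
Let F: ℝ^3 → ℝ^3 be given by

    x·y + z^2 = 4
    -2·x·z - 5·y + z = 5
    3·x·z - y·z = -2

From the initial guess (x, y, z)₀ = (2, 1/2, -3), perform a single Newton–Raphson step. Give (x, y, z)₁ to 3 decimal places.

(-0.611, -2.252, -3.135)

At (2, 1/2, -3): F = (6.000, 1.500, -14.500).
Jacobian J = [[y, x, 2·z], [-2·z, -5, -2·x + 1], [3·z, -z, 3·x - y]].
At the point, J = [[0.500, 2.000, -6.000], [6.000, -5.000, -3.000], [-9.000, 3.000, 5.500]] (det J = 140.750).
Solving J·Δ = −F gives Δ = (-2.611, -2.752, -0.135).
Then the next iterate is (x, y, z)₁ = (-0.611, -2.252, -3.135).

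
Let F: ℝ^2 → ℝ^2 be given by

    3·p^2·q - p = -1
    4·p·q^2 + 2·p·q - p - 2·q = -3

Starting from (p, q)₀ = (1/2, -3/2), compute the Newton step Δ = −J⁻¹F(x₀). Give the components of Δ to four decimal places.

(0.0576, 1.2554)

At (1/2, -3/2): F = (-0.6250, 8.5000).
Jacobian J = [[6·p·q - 1, 3·p^2], [4·q^2 + 2·q - 1, 8·p·q + 2·p - 2]].
At the point, J = [[-5.5000, 0.7500], [5.0000, -7.0000]] (det J = 34.7500).
Solving J·Δ = −F gives Δ = (0.0576, 1.2554).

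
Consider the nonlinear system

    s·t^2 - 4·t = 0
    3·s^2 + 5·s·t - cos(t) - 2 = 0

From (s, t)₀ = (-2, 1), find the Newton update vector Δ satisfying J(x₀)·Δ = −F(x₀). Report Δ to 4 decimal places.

At (-2, 1): F = (-6.0000, -0.540302).
Jacobian J = [[t^2, 2·s·t - 4], [6·s + 5·t, 5·s + sin(t)]].
At the point, J = [[1.0000, -8.0000], [-7.0000, -9.158529]] (det J = -65.158529).
Solving J·Δ = −F gives Δ = (0.7770, -0.6529).

(0.7770, -0.6529)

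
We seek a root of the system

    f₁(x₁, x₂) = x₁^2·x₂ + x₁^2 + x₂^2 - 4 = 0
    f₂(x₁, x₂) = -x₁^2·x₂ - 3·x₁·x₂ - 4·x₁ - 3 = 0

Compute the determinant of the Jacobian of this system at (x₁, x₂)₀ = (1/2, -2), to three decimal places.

16.750

J = [[2·x₁·x₂ + 2·x₁, x₁^2 + 2·x₂], [-2·x₁·x₂ - 3·x₂ - 4, -x₁^2 - 3·x₁]].
At the point, J = [[-1.000, -3.750], [4.000, -1.750]].
det J = 16.750.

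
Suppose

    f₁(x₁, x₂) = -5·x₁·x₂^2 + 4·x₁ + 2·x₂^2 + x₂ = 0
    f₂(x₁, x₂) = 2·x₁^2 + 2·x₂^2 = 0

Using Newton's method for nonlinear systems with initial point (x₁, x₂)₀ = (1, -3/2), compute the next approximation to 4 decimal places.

(12.2857, 7.1071)

At (1, -3/2): F = (-4.2500, 6.5000).
Jacobian J = [[-5·x₂^2 + 4, -10·x₁·x₂ + 4·x₂ + 1], [4·x₁, 4·x₂]].
At the point, J = [[-7.2500, 10.0000], [4.0000, -6.0000]] (det J = 3.5000).
Solving J·Δ = −F gives Δ = (11.2857, 8.6071).
Then the next iterate is (x₁, x₂)₁ = (12.2857, 7.1071).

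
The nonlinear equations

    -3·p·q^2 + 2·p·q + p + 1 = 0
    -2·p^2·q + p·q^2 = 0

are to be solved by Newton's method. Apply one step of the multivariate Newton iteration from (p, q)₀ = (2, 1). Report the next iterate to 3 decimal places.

(1.071, 1.125)

At (2, 1): F = (1.000, -6.000).
Jacobian J = [[-3·q^2 + 2·q + 1, -6·p·q + 2·p], [-4·p·q + q^2, -2·p^2 + 2·p·q]].
At the point, J = [[0.000, -8.000], [-7.000, -4.000]] (det J = -56.000).
Solving J·Δ = −F gives Δ = (-0.929, 0.125).
Then the next iterate is (p, q)₁ = (1.071, 1.125).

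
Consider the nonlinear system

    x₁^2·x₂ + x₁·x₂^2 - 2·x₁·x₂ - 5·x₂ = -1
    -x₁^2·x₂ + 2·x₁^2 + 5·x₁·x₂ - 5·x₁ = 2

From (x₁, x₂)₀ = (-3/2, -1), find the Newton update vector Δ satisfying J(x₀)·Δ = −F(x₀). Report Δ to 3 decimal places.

At (-3/2, -1): F = (-0.750, 19.750).
Jacobian J = [[2·x₁·x₂ + x₂^2 - 2·x₂, x₁^2 + 2·x₁·x₂ - 2·x₁ - 5], [-2·x₁·x₂ + 4·x₁ + 5·x₂ - 5, -x₁^2 + 5·x₁]].
At the point, J = [[6.000, 3.250], [-19.000, -9.750]] (det J = 3.250).
Solving J·Δ = −F gives Δ = (17.500, -32.077).

(17.500, -32.077)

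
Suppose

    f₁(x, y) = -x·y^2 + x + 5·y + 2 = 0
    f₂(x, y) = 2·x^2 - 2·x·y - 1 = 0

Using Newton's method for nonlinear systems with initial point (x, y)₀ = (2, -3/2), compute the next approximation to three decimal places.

At (2, -3/2): F = (-8.000, 13.000).
Jacobian J = [[-y^2 + 1, -2·x·y + 5], [4·x - 2·y, -2·x]].
At the point, J = [[-1.250, 11.000], [11.000, -4.000]] (det J = -116.000).
Solving J·Δ = −F gives Δ = (-0.957, 0.619).
Then the next iterate is (x, y)₁ = (1.043, -0.881).

(1.043, -0.881)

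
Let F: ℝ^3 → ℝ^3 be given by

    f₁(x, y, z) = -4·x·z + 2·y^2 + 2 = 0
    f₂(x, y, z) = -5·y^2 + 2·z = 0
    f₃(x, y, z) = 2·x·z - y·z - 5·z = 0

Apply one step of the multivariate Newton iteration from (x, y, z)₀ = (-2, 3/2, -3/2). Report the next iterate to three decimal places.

(-2.302, 0.747, -0.021)

At (-2, 3/2, -3/2): F = (-5.500, -14.250, 15.750).
Jacobian J = [[-4·z, 4·y, -4·x], [0, -10·y, 2], [2·z, -z, 2·x - y - 5]].
At the point, J = [[6.000, 6.000, 8.000], [0.000, -15.000, 2.000], [-3.000, 1.500, -10.500]] (det J = 531.000).
Solving J·Δ = −F gives Δ = (-0.302, -0.753, 1.479).
Then the next iterate is (x, y, z)₁ = (-2.302, 0.747, -0.021).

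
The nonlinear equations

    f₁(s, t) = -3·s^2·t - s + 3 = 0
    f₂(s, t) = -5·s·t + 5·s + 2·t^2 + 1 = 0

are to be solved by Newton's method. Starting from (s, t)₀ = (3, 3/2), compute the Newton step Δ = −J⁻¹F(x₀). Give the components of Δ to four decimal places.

At (3, 3/2): F = (-40.5000, -2.0000).
Jacobian J = [[-6·s·t - 1, -3·s^2], [-5·t + 5, -5·s + 4·t]].
At the point, J = [[-28.0000, -27.0000], [-2.5000, -9.0000]] (det J = 184.5000).
Solving J·Δ = −F gives Δ = (-1.6829, 0.2453).

(-1.6829, 0.2453)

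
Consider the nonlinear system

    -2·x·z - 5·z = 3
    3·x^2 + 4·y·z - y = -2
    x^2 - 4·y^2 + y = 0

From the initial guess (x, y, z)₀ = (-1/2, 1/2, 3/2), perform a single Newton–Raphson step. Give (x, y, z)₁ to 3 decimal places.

At (-1/2, 1/2, 3/2): F = (-9.000, 5.250, -0.250).
Jacobian J = [[-2·z, 0, -2·x - 5], [6·x, 4·z - 1, 4·y], [2·x, -8·y + 1, 0]].
At the point, J = [[-3.000, 0.000, -4.000], [-3.000, 5.000, 2.000], [-1.000, -3.000, 0.000]] (det J = -74.000).
Solving J·Δ = −F gives Δ = (0.054, -0.101, -2.291).
Then the next iterate is (x, y, z)₁ = (-0.446, 0.399, -0.791).

(-0.446, 0.399, -0.791)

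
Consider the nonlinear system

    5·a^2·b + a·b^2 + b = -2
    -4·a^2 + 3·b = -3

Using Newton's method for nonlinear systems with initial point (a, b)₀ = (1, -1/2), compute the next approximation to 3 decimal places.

(0.602, -0.728)

At (1, -1/2): F = (-0.750, -2.500).
Jacobian J = [[10·a·b + b^2, 5·a^2 + 2·a·b + 1], [-8·a, 3]].
At the point, J = [[-4.750, 5.000], [-8.000, 3.000]] (det J = 25.750).
Solving J·Δ = −F gives Δ = (-0.398, -0.228).
Then the next iterate is (a, b)₁ = (0.602, -0.728).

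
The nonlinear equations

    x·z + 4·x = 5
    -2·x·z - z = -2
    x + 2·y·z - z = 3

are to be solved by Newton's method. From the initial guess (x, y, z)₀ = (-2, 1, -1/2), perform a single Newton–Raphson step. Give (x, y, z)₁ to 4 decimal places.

(0.8000, -2.8000, -1.6000)

At (-2, 1, -1/2): F = (-12.0000, 0.5000, -5.5000).
Jacobian J = [[z + 4, 0, x], [-2·z, 0, -2·x - 1], [1, 2·z, 2·y - 1]].
At the point, J = [[3.5000, 0.0000, -2.0000], [1.0000, 0.0000, 3.0000], [1.0000, -1.0000, 1.0000]] (det J = 12.5000).
Solving J·Δ = −F gives Δ = (2.8000, -3.8000, -1.1000).
Then the next iterate is (x, y, z)₁ = (0.8000, -2.8000, -1.6000).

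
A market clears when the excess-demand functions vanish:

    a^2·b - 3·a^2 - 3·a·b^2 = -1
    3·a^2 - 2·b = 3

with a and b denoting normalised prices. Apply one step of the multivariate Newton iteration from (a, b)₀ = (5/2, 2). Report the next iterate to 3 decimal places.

At (5/2, 2): F = (-35.250, 11.750).
Jacobian J = [[2·a·b - 6·a - 3·b^2, a^2 - 6·a·b], [6·a, -2]].
At the point, J = [[-17.000, -23.750], [15.000, -2.000]] (det J = 390.250).
Solving J·Δ = −F gives Δ = (-0.896, -0.843).
Then the next iterate is (a, b)₁ = (1.604, 1.157).

(1.604, 1.157)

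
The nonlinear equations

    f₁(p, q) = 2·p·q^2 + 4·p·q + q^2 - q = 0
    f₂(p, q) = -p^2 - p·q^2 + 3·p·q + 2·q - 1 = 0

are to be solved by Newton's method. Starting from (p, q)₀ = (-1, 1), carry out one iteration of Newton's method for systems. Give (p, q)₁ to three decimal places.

At (-1, 1): F = (-6.000, -2.000).
Jacobian J = [[2·q^2 + 4·q, 4·p·q + 4·p + 2·q - 1], [-2·p - q^2 + 3·q, -2·p·q + 3·p + 2]].
At the point, J = [[6.000, -7.000], [4.000, 1.000]] (det J = 34.000).
Solving J·Δ = −F gives Δ = (0.588, -0.353).
Then the next iterate is (p, q)₁ = (-0.412, 0.647).

(-0.412, 0.647)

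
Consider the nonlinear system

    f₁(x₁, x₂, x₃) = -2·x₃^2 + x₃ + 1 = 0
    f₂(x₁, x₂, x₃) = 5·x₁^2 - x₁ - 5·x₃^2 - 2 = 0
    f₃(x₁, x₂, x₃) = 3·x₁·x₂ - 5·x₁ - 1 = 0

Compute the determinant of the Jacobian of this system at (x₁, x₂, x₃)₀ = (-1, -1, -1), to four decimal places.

165.0000

J = [[0, 0, -4·x₃ + 1], [10·x₁ - 1, 0, -10·x₃], [3·x₂ - 5, 3·x₁, 0]].
At the point, J = [[0.0000, 0.0000, 5.0000], [-11.0000, 0.0000, 10.0000], [-8.0000, -3.0000, 0.0000]].
det J = 165.0000.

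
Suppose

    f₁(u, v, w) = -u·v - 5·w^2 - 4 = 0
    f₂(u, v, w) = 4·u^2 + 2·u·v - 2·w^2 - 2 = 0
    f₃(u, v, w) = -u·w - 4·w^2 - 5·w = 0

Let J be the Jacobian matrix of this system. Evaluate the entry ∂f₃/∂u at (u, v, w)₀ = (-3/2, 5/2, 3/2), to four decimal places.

-1.5000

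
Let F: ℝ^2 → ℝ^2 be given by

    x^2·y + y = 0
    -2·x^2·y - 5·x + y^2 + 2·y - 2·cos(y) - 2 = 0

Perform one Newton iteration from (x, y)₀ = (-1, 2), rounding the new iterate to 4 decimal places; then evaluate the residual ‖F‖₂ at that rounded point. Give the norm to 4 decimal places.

1.0700

At (-1, 2): F = (4.0000, 7.832294).
Jacobian J = [[2·x·y, x^2 + 1], [-4·x·y - 5, -2·x^2 + 2·y + 2·sin(y) + 2]].
At the point, J = [[-4.0000, 2.0000], [3.0000, 5.818595]] (det J = -29.274379).
Solving J·Δ = −F gives Δ = (0.2599, -1.4801).
Then the next iterate is (x, y)₁ = (-0.7401, 0.5199).
Re-evaluating at (-0.7401, 0.5199): F = (0.804674, 0.705310), so ‖F‖₂ = 1.0700.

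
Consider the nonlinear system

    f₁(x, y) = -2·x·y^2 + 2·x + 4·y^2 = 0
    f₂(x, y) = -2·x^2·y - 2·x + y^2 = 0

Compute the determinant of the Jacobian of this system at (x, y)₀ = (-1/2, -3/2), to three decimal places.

-66.250

J = [[-2·y^2 + 2, -4·x·y + 8·y], [-4·x·y - 2, -2·x^2 + 2·y]].
At the point, J = [[-2.500, -15.000], [-5.000, -3.500]].
det J = -66.250.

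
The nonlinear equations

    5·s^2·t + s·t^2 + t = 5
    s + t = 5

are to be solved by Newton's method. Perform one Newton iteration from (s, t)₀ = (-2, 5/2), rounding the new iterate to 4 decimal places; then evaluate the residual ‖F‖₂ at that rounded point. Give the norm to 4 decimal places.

7.4504

At (-2, 5/2): F = (35.0000, -4.5000).
Jacobian J = [[10·s·t + t^2, 5·s^2 + 2·s·t + 1], [1, 1]].
At the point, J = [[-43.7500, 11.0000], [1.0000, 1.0000]] (det J = -54.7500).
Solving J·Δ = −F gives Δ = (1.5434, 2.9566).
Then the next iterate is (s, t)₁ = (-0.4566, 5.4566).
Re-evaluating at (-0.4566, 5.4566): F = (-7.450372, 0.0000), so ‖F‖₂ = 7.4504.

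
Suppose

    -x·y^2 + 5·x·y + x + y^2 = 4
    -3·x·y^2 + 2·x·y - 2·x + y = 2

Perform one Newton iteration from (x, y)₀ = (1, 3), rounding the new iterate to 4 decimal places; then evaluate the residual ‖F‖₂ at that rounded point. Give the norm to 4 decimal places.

At (1, 3): F = (12.0000, -22.0000).
Jacobian J = [[-y^2 + 5·y + 1, -2·x·y + 5·x + 2·y], [-3·y^2 + 2·y - 2, -6·x·y + 2·x + 1]].
At the point, J = [[7.0000, 5.0000], [-23.0000, -15.0000]] (det J = 10.0000).
Solving J·Δ = −F gives Δ = (7.0000, -12.2000).
Then the next iterate is (x, y)₁ = (8.0000, -9.2000).
Re-evaluating at (8.0000, -9.2000): F = (-956.4800, -2205.7600), so ‖F‖₂ = 2404.2111.

2404.2111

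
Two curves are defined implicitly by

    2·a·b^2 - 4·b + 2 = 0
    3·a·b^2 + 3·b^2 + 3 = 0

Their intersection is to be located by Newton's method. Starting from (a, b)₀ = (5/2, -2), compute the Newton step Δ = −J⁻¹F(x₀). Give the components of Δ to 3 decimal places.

At (5/2, -2): F = (30.000, 45.000).
Jacobian J = [[2·b^2, 4·a·b - 4], [3·b^2, 6·a·b + 6·b]].
At the point, J = [[8.000, -24.000], [12.000, -42.000]] (det J = -48.000).
Solving J·Δ = −F gives Δ = (-3.750, 0.000).

(-3.750, 0.000)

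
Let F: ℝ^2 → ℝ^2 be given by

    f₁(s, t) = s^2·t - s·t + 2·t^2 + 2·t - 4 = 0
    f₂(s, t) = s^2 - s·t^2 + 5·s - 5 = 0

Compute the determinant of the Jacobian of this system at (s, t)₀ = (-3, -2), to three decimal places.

-138.000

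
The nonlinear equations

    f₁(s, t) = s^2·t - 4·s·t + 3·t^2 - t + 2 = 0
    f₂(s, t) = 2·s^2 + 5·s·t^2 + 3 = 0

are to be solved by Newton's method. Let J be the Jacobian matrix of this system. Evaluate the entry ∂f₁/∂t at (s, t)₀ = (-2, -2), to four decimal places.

-1.0000

∂f₁/∂t = s^2 - 4·s + 6·t - 1.
At (-2, -2) this is -1.0000.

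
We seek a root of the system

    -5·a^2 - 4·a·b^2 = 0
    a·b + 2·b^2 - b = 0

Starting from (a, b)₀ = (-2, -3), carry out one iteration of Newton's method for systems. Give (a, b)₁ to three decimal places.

(-7.375, -0.125)

At (-2, -3): F = (52.000, 27.000).
Jacobian J = [[-10·a - 4·b^2, -8·a·b], [b, a + 4·b - 1]].
At the point, J = [[-16.000, -48.000], [-3.000, -15.000]] (det J = 96.000).
Solving J·Δ = −F gives Δ = (-5.375, 2.875).
Then the next iterate is (a, b)₁ = (-7.375, -0.125).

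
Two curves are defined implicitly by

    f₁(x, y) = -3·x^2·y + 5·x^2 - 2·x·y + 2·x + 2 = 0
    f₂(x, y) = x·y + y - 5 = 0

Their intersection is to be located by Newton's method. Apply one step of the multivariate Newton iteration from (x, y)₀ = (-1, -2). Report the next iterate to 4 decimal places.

At (-1, -2): F = (7.0000, -5.0000).
Jacobian J = [[-6·x·y + 10·x - 2·y + 2, -3·x^2 - 2·x], [y, x + 1]].
At the point, J = [[-16.0000, -1.0000], [-2.0000, 0.0000]] (det J = -2.0000).
Solving J·Δ = −F gives Δ = (-2.5000, 47.0000).
Then the next iterate is (x, y)₁ = (-3.5000, 45.0000).

(-3.5000, 45.0000)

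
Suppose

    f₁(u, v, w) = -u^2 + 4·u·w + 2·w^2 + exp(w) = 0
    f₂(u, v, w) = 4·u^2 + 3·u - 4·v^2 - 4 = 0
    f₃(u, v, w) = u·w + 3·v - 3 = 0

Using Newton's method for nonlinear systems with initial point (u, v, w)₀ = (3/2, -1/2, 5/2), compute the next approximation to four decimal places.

At (3/2, -1/2, 5/2): F = (37.432494, 8.5000, -0.7500).
Jacobian J = [[-2·u + 4·w, 0, 4·u + 4·w + exp(w)], [8·u + 3, -8·v, 0], [w, 3, u]].
At the point, J = [[7.0000, 0.0000, 28.182494], [15.0000, 4.0000, 0.0000], [2.5000, 3.0000, 1.5000]] (det J = 1028.387289).
Solving J·Δ = −F gives Δ = (-0.9994, 1.6228, -1.0800).
Then the next iterate is (u, v, w)₁ = (0.5006, 1.1228, 1.4200).

(0.5006, 1.1228, 1.4200)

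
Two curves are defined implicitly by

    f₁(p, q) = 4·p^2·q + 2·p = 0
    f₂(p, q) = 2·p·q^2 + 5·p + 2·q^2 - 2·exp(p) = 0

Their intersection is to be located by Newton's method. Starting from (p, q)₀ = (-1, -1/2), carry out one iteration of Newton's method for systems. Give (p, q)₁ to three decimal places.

(0.204, -1.306)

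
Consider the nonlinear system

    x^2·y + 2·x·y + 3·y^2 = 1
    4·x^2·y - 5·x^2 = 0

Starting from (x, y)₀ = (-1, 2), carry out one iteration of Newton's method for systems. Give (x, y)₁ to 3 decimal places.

(-1.045, 1.182)

At (-1, 2): F = (9.000, 3.000).
Jacobian J = [[2·x·y + 2·y, x^2 + 2·x + 6·y], [8·x·y - 10·x, 4·x^2]].
At the point, J = [[0.000, 11.000], [-6.000, 4.000]] (det J = 66.000).
Solving J·Δ = −F gives Δ = (-0.045, -0.818).
Then the next iterate is (x, y)₁ = (-1.045, 1.182).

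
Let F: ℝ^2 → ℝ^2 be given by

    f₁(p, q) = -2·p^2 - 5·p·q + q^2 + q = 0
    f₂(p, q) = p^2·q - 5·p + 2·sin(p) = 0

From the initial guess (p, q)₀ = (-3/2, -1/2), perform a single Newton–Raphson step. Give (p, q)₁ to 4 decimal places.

(-0.3271, -0.6959)

At (-3/2, -1/2): F = (-8.5000, 4.380010).
Jacobian J = [[-4·p - 5·q, -5·p + 2·q + 1], [2·p·q + 2·cos(p) - 5, p^2]].
At the point, J = [[8.5000, 7.5000], [-3.358526, 2.2500]] (det J = 44.313942).
Solving J·Δ = −F gives Δ = (1.1729, -0.1959).
Then the next iterate is (p, q)₁ = (-0.3271, -0.6959).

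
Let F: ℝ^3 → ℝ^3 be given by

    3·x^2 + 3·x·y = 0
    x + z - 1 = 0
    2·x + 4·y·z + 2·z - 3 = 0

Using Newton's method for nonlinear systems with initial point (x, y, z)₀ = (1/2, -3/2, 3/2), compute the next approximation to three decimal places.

At (1/2, -3/2, 3/2): F = (-1.500, 1.000, -8.000).
Jacobian J = [[6·x + 3·y, 3·x, 0], [1, 0, 1], [2, 4·z, 4·y + 2]].
At the point, J = [[-1.500, 1.500, 0.000], [1.000, 0.000, 1.000], [2.000, 6.000, -4.000]] (det J = 18.000).
Solving J·Δ = −F gives Δ = (-0.167, 0.833, -0.833).
Then the next iterate is (x, y, z)₁ = (0.333, -0.667, 0.667).

(0.333, -0.667, 0.667)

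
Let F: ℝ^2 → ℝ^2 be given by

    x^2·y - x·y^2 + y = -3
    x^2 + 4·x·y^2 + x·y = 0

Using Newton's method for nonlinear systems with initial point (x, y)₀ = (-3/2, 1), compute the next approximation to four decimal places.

At (-3/2, 1): F = (7.7500, -5.2500).
Jacobian J = [[2·x·y - y^2, x^2 - 2·x·y + 1], [2·x + 4·y^2 + y, 8·x·y + x]].
At the point, J = [[-4.0000, 6.2500], [2.0000, -13.5000]] (det J = 41.5000).
Solving J·Δ = −F gives Δ = (1.7304, -0.1325).
Then the next iterate is (x, y)₁ = (0.2304, 0.8675).

(0.2304, 0.8675)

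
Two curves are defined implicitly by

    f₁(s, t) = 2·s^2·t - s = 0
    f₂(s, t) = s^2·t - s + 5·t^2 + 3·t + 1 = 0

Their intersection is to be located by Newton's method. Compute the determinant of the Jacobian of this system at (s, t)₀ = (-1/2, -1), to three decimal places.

-6.750

J = [[4·s·t - 1, 2·s^2], [2·s·t - 1, s^2 + 10·t + 3]].
At the point, J = [[1.000, 0.500], [0.000, -6.750]].
det J = -6.750.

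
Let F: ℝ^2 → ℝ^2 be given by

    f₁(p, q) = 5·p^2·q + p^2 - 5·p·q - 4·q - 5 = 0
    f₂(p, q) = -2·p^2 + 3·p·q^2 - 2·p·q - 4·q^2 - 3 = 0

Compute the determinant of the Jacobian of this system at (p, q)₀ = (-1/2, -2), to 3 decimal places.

441.500

J = [[10·p·q + 2·p - 5·q, 5·p^2 - 5·p - 4], [-4·p + 3·q^2 - 2·q, 6·p·q - 2·p - 8·q]].
At the point, J = [[19.000, -0.250], [18.000, 23.000]].
det J = 441.500.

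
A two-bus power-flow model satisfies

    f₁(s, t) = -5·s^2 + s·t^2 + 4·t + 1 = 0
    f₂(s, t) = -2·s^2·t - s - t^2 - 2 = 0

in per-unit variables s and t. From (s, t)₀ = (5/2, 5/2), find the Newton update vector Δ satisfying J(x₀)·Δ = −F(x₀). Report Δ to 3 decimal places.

(-1.022, -0.881)

At (5/2, 5/2): F = (-4.625, -42.000).
Jacobian J = [[-10·s + t^2, 2·s·t + 4], [-4·s·t - 1, -2·s^2 - 2·t]].
At the point, J = [[-18.750, 16.500], [-26.000, -17.500]] (det J = 757.125).
Solving J·Δ = −F gives Δ = (-1.022, -0.881).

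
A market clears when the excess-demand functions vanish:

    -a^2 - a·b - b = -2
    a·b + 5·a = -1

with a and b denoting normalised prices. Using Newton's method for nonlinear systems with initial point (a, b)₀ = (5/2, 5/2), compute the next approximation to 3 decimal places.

(-2.383, 9.250)

At (5/2, 5/2): F = (-13.000, 19.750).
Jacobian J = [[-2·a - b, -a - 1], [b + 5, a]].
At the point, J = [[-7.500, -3.500], [7.500, 2.500]] (det J = 7.500).
Solving J·Δ = −F gives Δ = (-4.883, 6.750).
Then the next iterate is (a, b)₁ = (-2.383, 9.250).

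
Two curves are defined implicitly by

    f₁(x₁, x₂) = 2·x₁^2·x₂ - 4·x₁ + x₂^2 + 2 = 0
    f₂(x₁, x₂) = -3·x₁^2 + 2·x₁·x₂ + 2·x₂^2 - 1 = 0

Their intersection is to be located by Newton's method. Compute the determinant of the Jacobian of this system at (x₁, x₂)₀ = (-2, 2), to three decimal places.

J = [[4·x₁·x₂ - 4, 2·x₁^2 + 2·x₂], [-6·x₁ + 2·x₂, 2·x₁ + 4·x₂]].
At the point, J = [[-20.000, 12.000], [16.000, 4.000]].
det J = -272.000.

-272.000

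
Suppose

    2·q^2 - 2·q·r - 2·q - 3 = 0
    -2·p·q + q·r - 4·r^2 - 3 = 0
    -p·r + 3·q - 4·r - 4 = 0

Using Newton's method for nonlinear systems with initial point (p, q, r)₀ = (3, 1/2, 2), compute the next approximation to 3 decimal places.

At (3, 1/2, 2): F = (-5.500, -21.000, -16.500).
Jacobian J = [[0, 4·q - 2·r - 2, -2·q], [-2·q, -2·p + r, q - 8·r], [-r, 3, -p - 4]].
At the point, J = [[0.000, -4.000, -1.000], [-1.000, -4.000, -15.500], [-2.000, 3.000, -7.000]] (det J = -85.000).
Solving J·Δ = −F gives Δ = (-8.421, -1.253, -0.488).
Then the next iterate is (p, q, r)₁ = (-5.421, -0.753, 1.512).

(-5.421, -0.753, 1.512)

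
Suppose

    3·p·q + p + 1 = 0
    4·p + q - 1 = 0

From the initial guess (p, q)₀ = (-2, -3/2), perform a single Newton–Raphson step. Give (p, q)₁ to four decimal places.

(0.6829, -1.7317)

At (-2, -3/2): F = (8.0000, -10.5000).
Jacobian J = [[3·q + 1, 3·p], [4, 1]].
At the point, J = [[-3.5000, -6.0000], [4.0000, 1.0000]] (det J = 20.5000).
Solving J·Δ = −F gives Δ = (2.6829, -0.2317).
Then the next iterate is (p, q)₁ = (0.6829, -1.7317).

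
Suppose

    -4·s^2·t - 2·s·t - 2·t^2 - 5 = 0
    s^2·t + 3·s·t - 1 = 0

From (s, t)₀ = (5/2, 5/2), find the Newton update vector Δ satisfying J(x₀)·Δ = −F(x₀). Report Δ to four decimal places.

(-1.4429, -0.3286)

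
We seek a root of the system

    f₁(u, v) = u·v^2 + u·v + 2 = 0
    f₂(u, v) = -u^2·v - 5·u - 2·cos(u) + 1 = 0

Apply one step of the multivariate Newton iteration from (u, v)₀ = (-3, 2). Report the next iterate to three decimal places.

(-6.073, -0.296)

At (-3, 2): F = (-16.000, -0.02002).
Jacobian J = [[v^2 + v, 2·u·v + u], [-2·u·v + 2·sin(u) - 5, -u^2]].
At the point, J = [[6.000, -15.000], [6.71776, -9.000]] (det J = 46.76640).
Solving J·Δ = −F gives Δ = (-3.073, -2.296).
Then the next iterate is (u, v)₁ = (-6.073, -0.296).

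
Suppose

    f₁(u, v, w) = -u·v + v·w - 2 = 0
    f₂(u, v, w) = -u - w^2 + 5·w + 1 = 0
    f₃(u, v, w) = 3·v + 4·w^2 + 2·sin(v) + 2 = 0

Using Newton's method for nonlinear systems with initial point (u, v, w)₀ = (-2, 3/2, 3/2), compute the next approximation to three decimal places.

(2.401, 3.282, -0.425)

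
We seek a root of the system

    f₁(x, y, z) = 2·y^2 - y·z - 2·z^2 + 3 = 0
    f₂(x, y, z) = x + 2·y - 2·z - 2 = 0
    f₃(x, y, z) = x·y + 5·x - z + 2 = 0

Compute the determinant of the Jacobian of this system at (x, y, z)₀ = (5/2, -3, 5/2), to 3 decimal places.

J = [[0, 4·y - z, -y - 4·z], [1, 2, -2], [y + 5, x, -1]].
At the point, J = [[0.000, -14.500, -7.000], [1.000, 2.000, -2.000], [2.000, 2.500, -1.000]].
det J = 54.000.

54.000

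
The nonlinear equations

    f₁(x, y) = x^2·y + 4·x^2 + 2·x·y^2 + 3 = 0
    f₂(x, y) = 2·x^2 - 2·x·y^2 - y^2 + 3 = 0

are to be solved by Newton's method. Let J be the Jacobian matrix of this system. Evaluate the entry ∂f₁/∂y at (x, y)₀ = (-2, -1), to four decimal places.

12.0000

∂f₁/∂y = x^2 + 4·x·y.
At (-2, -1) this is 12.0000.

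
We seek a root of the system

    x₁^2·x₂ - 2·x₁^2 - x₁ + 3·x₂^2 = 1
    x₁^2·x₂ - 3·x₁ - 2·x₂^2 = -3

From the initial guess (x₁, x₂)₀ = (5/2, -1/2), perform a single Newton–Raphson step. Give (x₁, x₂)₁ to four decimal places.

(1.1611, -0.4078)

At (5/2, -1/2): F = (-18.3750, -8.1250).
Jacobian J = [[2·x₁·x₂ - 4·x₁ - 1, x₁^2 + 6·x₂], [2·x₁·x₂ - 3, x₁^2 - 4·x₂]].
At the point, J = [[-13.5000, 3.2500], [-5.5000, 8.2500]] (det J = -93.5000).
Solving J·Δ = −F gives Δ = (-1.3389, 0.0922).
Then the next iterate is (x₁, x₂)₁ = (1.1611, -0.4078).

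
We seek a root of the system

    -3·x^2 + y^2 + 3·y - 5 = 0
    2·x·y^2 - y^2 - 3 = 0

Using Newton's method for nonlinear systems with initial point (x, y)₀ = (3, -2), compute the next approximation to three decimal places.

(1.106, -1.908)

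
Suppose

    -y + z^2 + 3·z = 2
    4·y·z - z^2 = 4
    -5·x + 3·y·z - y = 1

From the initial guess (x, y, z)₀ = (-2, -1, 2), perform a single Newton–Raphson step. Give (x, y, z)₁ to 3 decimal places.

(0.333, -0.167, 0.833)

At (-2, -1, 2): F = (9.000, -16.000, 4.000).
Jacobian J = [[0, -1, 2·z + 3], [0, 4·z, 4·y - 2·z], [-5, 3·z - 1, 3·y]].
At the point, J = [[0.000, -1.000, 7.000], [0.000, 8.000, -8.000], [-5.000, 5.000, -3.000]] (det J = 240.000).
Solving J·Δ = −F gives Δ = (2.333, 0.833, -1.167).
Then the next iterate is (x, y, z)₁ = (0.333, -0.167, 0.833).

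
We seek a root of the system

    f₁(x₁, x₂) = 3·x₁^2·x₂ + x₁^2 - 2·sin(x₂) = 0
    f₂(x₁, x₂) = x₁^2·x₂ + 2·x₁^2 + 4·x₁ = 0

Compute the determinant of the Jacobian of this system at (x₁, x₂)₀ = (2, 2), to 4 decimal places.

J = [[6·x₁·x₂ + 2·x₁, 3·x₁^2 - 2·cos(x₂)], [2·x₁·x₂ + 4·x₁ + 4, x₁^2]].
At the point, J = [[28.0000, 12.832294], [20.0000, 4.0000]].
det J = -144.6459.

-144.6459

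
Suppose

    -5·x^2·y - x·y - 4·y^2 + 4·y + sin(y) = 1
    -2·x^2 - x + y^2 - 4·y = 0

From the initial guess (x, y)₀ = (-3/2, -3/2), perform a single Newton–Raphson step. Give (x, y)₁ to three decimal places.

(-1.356, -0.647)

At (-3/2, -3/2): F = (-2.37249, 5.250).
Jacobian J = [[-10·x·y - y, -5·x^2 - x - 8·y + cos(y) + 4], [-4·x - 1, 2·y - 4]].
At the point, J = [[-21.000, 6.32074], [5.000, -7.000]] (det J = 115.39631).
Solving J·Δ = −F gives Δ = (0.144, 0.853).
Then the next iterate is (x, y)₁ = (-1.356, -0.647).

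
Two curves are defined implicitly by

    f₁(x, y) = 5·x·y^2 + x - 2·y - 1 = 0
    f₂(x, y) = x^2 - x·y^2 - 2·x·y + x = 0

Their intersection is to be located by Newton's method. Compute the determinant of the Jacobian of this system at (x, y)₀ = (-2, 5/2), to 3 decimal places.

-289.500

J = [[5·y^2 + 1, 10·x·y - 2], [2·x - y^2 - 2·y + 1, -2·x·y - 2·x]].
At the point, J = [[32.250, -52.000], [-14.250, 14.000]].
det J = -289.500.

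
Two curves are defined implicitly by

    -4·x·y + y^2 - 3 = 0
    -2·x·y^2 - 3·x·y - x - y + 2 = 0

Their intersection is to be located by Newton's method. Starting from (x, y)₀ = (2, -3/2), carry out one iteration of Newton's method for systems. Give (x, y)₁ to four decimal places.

At (2, -3/2): F = (11.2500, 1.5000).
Jacobian J = [[-4·y, -4·x + 2·y], [-2·y^2 - 3·y - 1, -4·x·y - 3·x - 1]].
At the point, J = [[6.0000, -11.0000], [-1.0000, 5.0000]] (det J = 19.0000).
Solving J·Δ = −F gives Δ = (-3.8289, -1.0658).
Then the next iterate is (x, y)₁ = (-1.8289, -2.5658).

(-1.8289, -2.5658)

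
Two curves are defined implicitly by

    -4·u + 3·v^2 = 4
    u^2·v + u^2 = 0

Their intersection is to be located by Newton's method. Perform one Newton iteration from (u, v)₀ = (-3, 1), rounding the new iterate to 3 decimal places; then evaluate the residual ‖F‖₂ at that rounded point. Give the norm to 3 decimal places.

8.707

At (-3, 1): F = (11.000, 18.000).
Jacobian J = [[-4, 6·v], [2·u·v + 2·u, u^2]].
At the point, J = [[-4.000, 6.000], [-12.000, 9.000]] (det J = 36.000).
Solving J·Δ = −F gives Δ = (0.250, -1.667).
Then the next iterate is (u, v)₁ = (-2.750, -0.667).
Re-evaluating at (-2.750, -0.667): F = (8.33467, 2.51831), so ‖F‖₂ = 8.707.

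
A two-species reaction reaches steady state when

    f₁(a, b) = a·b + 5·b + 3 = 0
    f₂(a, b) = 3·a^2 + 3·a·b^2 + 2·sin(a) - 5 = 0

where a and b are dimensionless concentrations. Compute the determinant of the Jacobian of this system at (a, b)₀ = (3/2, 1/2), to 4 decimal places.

-62.0446

J = [[b, a + 5], [6·a + 3·b^2 + 2·cos(a), 6·a·b]].
At the point, J = [[0.5000, 6.5000], [9.891474, 4.5000]].
det J = -62.0446.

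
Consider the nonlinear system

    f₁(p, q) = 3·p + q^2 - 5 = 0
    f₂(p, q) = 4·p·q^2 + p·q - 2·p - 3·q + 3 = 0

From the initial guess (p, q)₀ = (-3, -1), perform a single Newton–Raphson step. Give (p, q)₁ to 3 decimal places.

At (-3, -1): F = (-13.000, 3.000).
Jacobian J = [[3, 2·q], [4·q^2 + q - 2, 8·p·q + p - 3]].
At the point, J = [[3.000, -2.000], [1.000, 18.000]] (det J = 56.000).
Solving J·Δ = −F gives Δ = (4.071, -0.393).
Then the next iterate is (p, q)₁ = (1.071, -1.393).

(1.071, -1.393)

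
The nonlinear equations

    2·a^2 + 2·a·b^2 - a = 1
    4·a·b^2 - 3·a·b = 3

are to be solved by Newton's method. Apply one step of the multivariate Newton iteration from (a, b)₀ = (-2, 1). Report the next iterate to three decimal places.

(-0.846, 0.615)

At (-2, 1): F = (5.000, -5.000).
Jacobian J = [[4·a + 2·b^2 - 1, 4·a·b], [4·b^2 - 3·b, 8·a·b - 3·a]].
At the point, J = [[-7.000, -8.000], [1.000, -10.000]] (det J = 78.000).
Solving J·Δ = −F gives Δ = (1.154, -0.385).
Then the next iterate is (a, b)₁ = (-0.846, 0.615).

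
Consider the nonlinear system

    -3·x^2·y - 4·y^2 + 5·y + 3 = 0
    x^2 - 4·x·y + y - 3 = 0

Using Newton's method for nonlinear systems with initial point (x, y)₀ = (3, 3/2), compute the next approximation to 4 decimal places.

(2.7576, 0.5455)

At (3, 3/2): F = (-39.0000, -10.5000).
Jacobian J = [[-6·x·y, -3·x^2 - 8·y + 5], [2·x - 4·y, -4·x + 1]].
At the point, J = [[-27.0000, -34.0000], [0.0000, -11.0000]] (det J = 297.0000).
Solving J·Δ = −F gives Δ = (-0.2424, -0.9545).
Then the next iterate is (x, y)₁ = (2.7576, 0.5455).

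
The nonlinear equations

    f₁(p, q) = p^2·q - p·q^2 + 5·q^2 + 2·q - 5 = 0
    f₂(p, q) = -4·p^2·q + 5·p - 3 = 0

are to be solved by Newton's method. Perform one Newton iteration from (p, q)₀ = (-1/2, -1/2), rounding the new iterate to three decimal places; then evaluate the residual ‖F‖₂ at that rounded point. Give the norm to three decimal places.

At (-1/2, -1/2): F = (-4.750, -5.000).
Jacobian J = [[2·p·q - q^2, p^2 - 2·p·q + 10·q + 2], [-8·p·q + 5, -4·p^2]].
At the point, J = [[0.250, -3.250], [3.000, -1.000]] (det J = 9.500).
Solving J·Δ = −F gives Δ = (1.211, -1.368).
Then the next iterate is (p, q)₁ = (0.711, -1.868).
Re-evaluating at (0.711, -1.868): F = (5.28583, 4.33225), so ‖F‖₂ = 6.834.

6.834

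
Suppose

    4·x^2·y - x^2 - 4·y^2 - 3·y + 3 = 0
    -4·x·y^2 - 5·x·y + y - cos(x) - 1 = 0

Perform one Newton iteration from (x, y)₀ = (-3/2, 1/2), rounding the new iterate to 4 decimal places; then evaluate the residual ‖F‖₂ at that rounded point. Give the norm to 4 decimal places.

1.2516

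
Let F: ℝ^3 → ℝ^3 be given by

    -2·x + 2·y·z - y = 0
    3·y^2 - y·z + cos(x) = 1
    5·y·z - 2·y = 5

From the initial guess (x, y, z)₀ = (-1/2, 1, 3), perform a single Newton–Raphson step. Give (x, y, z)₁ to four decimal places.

At (-1/2, 1, 3): F = (6.0000, -0.122417, 8.0000).
Jacobian J = [[-2, 2·z - 1, 2·y], [-sin(x), 6·y - z, -y], [0, 5·z - 2, 5·y]].
At the point, J = [[-2.0000, 5.0000, 2.0000], [0.479426, 3.0000, -1.0000], [0.0000, 13.0000, 5.0000]] (det J = -55.520574).
Solving J·Δ = −F gives Δ = (1.4387, -0.3870, -0.5937).
Then the next iterate is (x, y, z)₁ = (0.9387, 0.6130, 2.4063).

(0.9387, 0.6130, 2.4063)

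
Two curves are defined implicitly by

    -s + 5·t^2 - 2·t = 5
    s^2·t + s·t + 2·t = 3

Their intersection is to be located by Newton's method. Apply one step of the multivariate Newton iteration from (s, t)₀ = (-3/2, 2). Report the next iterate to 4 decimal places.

At (-3/2, 2): F = (12.5000, 2.5000).
Jacobian J = [[-1, 10·t - 2], [2·s·t + t, s^2 + s + 2]].
At the point, J = [[-1.0000, 18.0000], [-4.0000, 2.7500]] (det J = 69.2500).
Solving J·Δ = −F gives Δ = (0.1534, -0.6859).
Then the next iterate is (s, t)₁ = (-1.3466, 1.3141).

(-1.3466, 1.3141)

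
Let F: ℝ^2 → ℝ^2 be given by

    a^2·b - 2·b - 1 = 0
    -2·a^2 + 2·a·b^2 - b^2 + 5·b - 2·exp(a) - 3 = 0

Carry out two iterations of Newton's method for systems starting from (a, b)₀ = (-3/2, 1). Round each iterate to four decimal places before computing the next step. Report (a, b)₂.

(-1.7717, -1.0003)

At (-3/2, 1): F = (-0.7500, -6.946260).
Jacobian J = [[2·a·b, a^2 - 2], [-4·a + 2·b^2 - 2·exp(a), 4·a·b - 2·b + 5]].
At the point, J = [[-3.0000, 0.2500], [7.553740, -3.0000]] (det J = 7.111565).
Solving J·Δ = −F gives Δ = (-0.5606, -3.7269).
Then the next iterate is (a, b)₁ = (-2.0606, -2.7269).
Round to (-2.0606, -2.7269) and repeat: F = (-7.124815, -63.462559), J = [[11.238100, 2.246072], [22.859612, 32.930001]].
Δ = (0.2889, 1.7266), so (a, b)₂ = (-1.7717, -1.0003).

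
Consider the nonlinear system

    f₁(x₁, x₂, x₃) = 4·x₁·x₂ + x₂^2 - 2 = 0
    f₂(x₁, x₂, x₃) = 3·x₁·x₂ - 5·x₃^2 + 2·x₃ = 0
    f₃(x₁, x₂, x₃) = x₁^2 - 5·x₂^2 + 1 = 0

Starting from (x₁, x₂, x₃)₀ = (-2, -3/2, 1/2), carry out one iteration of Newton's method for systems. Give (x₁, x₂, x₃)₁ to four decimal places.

At (-2, -3/2, 1/2): F = (12.2500, 8.7500, -6.2500).
Jacobian J = [[4·x₂, 4·x₁ + 2·x₂, 0], [3·x₂, 3·x₁, -10·x₃ + 2], [2·x₁, -10·x₂, 0]].
At the point, J = [[-6.0000, -11.0000, 0.0000], [-4.5000, -6.0000, -3.0000], [-4.0000, 15.0000, 0.0000]] (det J = -402.0000).
Solving J·Δ = −F gives Δ = (0.8582, 0.6455, 0.3383).
Then the next iterate is (x₁, x₂, x₃)₁ = (-1.1418, -0.8545, 0.8383).

(-1.1418, -0.8545, 0.8383)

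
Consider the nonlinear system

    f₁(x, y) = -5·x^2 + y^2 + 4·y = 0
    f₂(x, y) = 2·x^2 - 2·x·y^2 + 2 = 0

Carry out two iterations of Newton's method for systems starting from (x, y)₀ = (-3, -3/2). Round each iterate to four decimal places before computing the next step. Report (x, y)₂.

(-0.5077, -0.7566)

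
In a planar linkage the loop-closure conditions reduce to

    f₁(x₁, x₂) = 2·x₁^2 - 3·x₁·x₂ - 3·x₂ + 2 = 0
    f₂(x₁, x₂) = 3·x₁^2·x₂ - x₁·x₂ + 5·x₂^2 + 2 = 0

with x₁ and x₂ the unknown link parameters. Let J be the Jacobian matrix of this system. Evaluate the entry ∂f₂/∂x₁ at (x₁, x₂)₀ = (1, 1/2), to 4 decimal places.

2.5000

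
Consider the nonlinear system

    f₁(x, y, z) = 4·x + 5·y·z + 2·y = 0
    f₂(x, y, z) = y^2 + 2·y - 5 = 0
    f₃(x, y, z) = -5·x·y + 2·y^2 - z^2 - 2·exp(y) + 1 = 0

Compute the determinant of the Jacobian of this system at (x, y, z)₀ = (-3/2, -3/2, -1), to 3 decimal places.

J = [[4, 5·z + 2, 5·y], [0, 2·y + 2, 0], [-5·y, -5·x + 4·y - 2·exp(y), -2·z]].
At the point, J = [[4.000, -3.000, -7.500], [0.000, -1.000, 0.000], [7.500, 1.05374, 2.000]].
det J = -64.250.

-64.250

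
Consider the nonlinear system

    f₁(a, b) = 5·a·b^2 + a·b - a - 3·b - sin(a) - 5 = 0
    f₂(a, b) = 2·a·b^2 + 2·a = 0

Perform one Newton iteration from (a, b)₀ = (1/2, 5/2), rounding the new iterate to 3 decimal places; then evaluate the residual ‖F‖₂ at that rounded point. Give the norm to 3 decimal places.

2410.069

At (1/2, 5/2): F = (3.39557, 7.250).
Jacobian J = [[5·b^2 + b - cos(a) - 1, 10·a·b + a - 3], [2·b^2 + 2, 4·a·b]].
At the point, J = [[31.87242, 10.000], [14.500, 5.000]] (det J = 14.36209).
Solving J·Δ = −F gives Δ = (3.866, -12.661).
Then the next iterate is (a, b)₁ = (4.366, -10.161).
Re-evaluating at (4.366, -10.161): F = (2231.55313, 910.27538), so ‖F‖₂ = 2410.069.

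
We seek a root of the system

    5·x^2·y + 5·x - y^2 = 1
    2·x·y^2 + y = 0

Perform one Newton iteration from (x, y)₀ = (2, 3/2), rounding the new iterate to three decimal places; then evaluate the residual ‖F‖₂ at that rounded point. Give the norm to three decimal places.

11.627

At (2, 3/2): F = (36.750, 10.500).
Jacobian J = [[10·x·y + 5, 5·x^2 - 2·y], [2·y^2, 4·x·y + 1]].
At the point, J = [[35.000, 17.000], [4.500, 13.000]] (det J = 378.500).
Solving J·Δ = −F gives Δ = (-0.791, -0.534).
Then the next iterate is (x, y)₁ = (1.209, 0.966).
Re-evaluating at (1.209, 0.966): F = (11.17176, 3.22237), so ‖F‖₂ = 11.627.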